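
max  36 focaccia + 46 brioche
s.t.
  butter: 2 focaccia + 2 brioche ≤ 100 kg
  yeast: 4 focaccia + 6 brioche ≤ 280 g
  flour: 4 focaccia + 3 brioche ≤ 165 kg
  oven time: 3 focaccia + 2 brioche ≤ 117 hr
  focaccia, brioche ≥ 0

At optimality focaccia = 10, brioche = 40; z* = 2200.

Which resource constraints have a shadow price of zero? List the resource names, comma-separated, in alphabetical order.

flour, oven time

butter: 100/100 (binding)
yeast: 280/280 (binding)
flour: 160/165 (slack 5)
oven time: 110/117 (slack 7)
By complementary slackness, a constraint with positive slack has shadow price 0 → flour, oven time.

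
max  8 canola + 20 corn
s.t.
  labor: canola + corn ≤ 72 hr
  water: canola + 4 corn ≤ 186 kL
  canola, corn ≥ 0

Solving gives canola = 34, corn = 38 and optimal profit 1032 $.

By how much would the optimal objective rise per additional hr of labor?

Check each constraint at x*: labor 72/72 (tight); water 186/186 (tight).
Dual feasibility on the basic columns requires 1·y_labor + 1·y_water = 8, 1·y_labor + 4·y_water = 20.
Solving: y_labor = 4, y_water = 4.
Shadow price of labor = 4.

4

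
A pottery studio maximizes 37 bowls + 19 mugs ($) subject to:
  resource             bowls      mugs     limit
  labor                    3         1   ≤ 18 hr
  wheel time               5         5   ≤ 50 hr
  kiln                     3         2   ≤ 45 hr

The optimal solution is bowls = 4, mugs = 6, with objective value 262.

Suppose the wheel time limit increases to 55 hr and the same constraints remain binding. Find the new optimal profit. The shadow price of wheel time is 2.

272

Δb = 5, so new z* = 262 + (2)·(5) = 262 + 10 = 272.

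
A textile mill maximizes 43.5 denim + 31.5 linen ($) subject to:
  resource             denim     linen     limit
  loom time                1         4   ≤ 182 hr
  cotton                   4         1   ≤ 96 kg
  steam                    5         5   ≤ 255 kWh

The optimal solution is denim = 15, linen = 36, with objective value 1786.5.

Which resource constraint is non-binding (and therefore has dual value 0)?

loom time

loom time: 159/182 (slack 23)
cotton: 96/96 (binding)
steam: 255/255 (binding)
By complementary slackness, a constraint with positive slack has shadow price 0 → loom time.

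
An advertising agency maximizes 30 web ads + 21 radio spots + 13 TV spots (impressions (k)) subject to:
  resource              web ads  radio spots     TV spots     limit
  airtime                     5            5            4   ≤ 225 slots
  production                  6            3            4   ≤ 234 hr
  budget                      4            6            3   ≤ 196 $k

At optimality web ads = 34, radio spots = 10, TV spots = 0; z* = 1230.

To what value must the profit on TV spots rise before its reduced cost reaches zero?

Binding: production and budget. Non-binding: airtime (5 unused).
Since airtime is not tight, its dual is 0.
From A_Bᵀ y = c: 6·y_production + 4·y_budget = 30; 3·y_production + 6·y_budget = 21.
This yields shadow prices y_production = 4, y_budget = 1.5.
TV spots enters the basis when its profit ≥ yᵀa₃ = 4·4 + 1.5·3 = 20.5.

20.5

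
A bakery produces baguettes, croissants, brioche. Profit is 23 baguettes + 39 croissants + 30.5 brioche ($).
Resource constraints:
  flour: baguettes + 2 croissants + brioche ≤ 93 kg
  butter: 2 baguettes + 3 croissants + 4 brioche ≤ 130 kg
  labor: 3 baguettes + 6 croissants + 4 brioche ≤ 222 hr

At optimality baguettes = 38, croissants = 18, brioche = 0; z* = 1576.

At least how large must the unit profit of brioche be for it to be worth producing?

40

Binding: butter and labor. Non-binding: flour (19 unused).
By complementary slackness, y = 0 for the non-binding constraint.
From A_Bᵀ y = c: 2·y_butter + 3·y_labor = 23; 3·y_butter + 6·y_labor = 39.
Solving: y_butter = 7, y_labor = 3.
brioche enters the basis when its profit ≥ yᵀa₃ = 7·4 + 3·4 = 40.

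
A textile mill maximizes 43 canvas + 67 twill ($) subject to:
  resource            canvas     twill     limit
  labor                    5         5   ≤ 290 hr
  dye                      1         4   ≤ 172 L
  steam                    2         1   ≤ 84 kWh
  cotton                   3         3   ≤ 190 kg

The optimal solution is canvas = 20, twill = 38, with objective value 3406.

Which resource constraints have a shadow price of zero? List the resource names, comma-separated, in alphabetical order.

cotton, steam

labor: 290/290 (binding)
dye: 172/172 (binding)
steam: 78/84 (slack 6)
cotton: 174/190 (slack 16)
By complementary slackness, a constraint with positive slack has shadow price 0 → cotton, steam.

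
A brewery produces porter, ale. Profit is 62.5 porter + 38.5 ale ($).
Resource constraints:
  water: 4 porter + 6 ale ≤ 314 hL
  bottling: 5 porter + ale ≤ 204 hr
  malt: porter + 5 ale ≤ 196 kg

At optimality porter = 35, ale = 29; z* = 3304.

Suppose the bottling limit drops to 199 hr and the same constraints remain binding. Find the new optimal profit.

3261.5

Check each constraint at x*: water 314/314 (tight); bottling 204/204 (tight); malt 180/196 (slack 16).
Slack constraints have shadow price 0 (complementary slackness).
From A_Bᵀ y = c: 4·y_water + 5·y_bottling = 62.5; 6·y_water + 1·y_bottling = 38.5.
→ y_water = 5 and y_bottling = 8.5.
Δz = y_bottling·Δb = 8.5 × (-5) = -42.5, so new z* = 3304 − 42.5 = 3261.5.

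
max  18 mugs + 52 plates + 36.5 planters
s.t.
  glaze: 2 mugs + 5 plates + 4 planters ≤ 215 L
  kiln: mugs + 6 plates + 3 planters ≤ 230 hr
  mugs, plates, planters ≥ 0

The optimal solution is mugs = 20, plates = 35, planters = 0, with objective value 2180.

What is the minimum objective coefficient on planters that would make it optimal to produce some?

38

Check each constraint at x*: glaze 215/215 (tight); kiln 230/230 (tight).
The binding rows give the dual system: 2·y_glaze + 1·y_kiln = 18 and 5·y_glaze + 6·y_kiln = 52.
→ y_glaze = 8 and y_kiln = 2.
planters enters the basis when its profit ≥ yᵀa₃ = 8·4 + 2·3 = 38.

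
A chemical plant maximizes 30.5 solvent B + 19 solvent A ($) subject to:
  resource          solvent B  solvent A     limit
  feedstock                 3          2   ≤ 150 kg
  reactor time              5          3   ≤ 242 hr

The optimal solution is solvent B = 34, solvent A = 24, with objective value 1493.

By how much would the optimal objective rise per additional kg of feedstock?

3.5

Both feedstock and reactor time are binding at x*.
The binding rows give the dual system: 3·y_feedstock + 5·y_reactor time = 30.5 and 2·y_feedstock + 3·y_reactor time = 19.
This yields shadow prices y_feedstock = 3.5, y_reactor time = 4.
Shadow price of feedstock = 3.5.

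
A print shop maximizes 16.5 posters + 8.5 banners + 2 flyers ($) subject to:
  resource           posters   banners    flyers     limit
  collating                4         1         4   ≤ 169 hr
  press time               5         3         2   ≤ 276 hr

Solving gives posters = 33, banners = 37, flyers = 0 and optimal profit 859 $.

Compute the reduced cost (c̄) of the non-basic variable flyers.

At the optimum: collating uses 169 of 169 (binding); press time uses 276 of 276 (binding).
The binding rows give the dual system: 4·y_collating + 5·y_press time = 16.5 and 1·y_collating + 3·y_press time = 8.5.
Solving: y_collating = 1, y_press time = 2.5.
Reduced cost of flyers: c₃ − yᵀa₃ = 2 − (1·4 + 2.5·2) = 2 − 9 = -7.

-7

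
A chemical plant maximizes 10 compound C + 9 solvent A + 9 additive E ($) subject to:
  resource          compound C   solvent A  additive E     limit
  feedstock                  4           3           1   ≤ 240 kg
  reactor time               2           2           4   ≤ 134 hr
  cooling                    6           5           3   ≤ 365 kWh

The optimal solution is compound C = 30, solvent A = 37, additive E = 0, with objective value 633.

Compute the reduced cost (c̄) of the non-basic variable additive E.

Binding: reactor time and cooling. Non-binding: feedstock (9 unused).
Since feedstock is not tight, its dual is 0.
The binding rows give the dual system: 2·y_reactor time + 6·y_cooling = 10 and 2·y_reactor time + 5·y_cooling = 9.
→ y_reactor time = 2 and y_cooling = 1.
Reduced cost of additive E: c₃ − yᵀa₃ = 9 − (2·4 + 1·3) = 9 − 11 = -2.

-2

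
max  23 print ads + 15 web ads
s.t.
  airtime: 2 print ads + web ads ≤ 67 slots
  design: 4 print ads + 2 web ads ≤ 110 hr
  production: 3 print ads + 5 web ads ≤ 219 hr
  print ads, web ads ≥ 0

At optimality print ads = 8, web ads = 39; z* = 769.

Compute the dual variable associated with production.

1

At the optimum: airtime uses 55 of 67 (slack = 12); design uses 110 of 110 (binding); production uses 219 of 219 (binding).
Slack constraints have shadow price 0 (complementary slackness).
From A_Bᵀ y = c: 4·y_design + 3·y_production = 23; 2·y_design + 5·y_production = 15.
This yields shadow prices y_design = 5, y_production = 1.
Shadow price of production = 1.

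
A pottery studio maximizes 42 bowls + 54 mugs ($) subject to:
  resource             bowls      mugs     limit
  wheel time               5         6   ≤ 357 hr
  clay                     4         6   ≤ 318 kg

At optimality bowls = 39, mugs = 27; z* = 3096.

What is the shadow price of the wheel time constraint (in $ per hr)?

6

At the optimum: wheel time uses 357 of 357 (binding); clay uses 318 of 318 (binding).
From A_Bᵀ y = c: 5·y_wheel time + 4·y_clay = 42; 6·y_wheel time + 6·y_clay = 54.
This yields shadow prices y_wheel time = 6, y_clay = 3.
Shadow price of wheel time = 6.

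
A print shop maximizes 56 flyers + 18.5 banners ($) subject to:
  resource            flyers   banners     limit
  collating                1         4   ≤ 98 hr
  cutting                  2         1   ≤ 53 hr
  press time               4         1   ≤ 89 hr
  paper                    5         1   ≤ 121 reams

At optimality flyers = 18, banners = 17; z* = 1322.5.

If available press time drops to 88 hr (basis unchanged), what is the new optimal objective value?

1313

At the optimum: collating uses 86 of 98 (slack = 12); cutting uses 53 of 53 (binding); press time uses 89 of 89 (binding); paper uses 107 of 121 (slack = 14).
Slack constraints have shadow price 0 (complementary slackness).
From A_Bᵀ y = c: 2·y_cutting + 4·y_press time = 56; 1·y_cutting + 1·y_press time = 18.5.
→ y_cutting = 9 and y_press time = 9.5.
Δz = y_press time·Δb = 9.5 × (-1) = -9.5, so new z* = 1322.5 − 9.5 = 1313.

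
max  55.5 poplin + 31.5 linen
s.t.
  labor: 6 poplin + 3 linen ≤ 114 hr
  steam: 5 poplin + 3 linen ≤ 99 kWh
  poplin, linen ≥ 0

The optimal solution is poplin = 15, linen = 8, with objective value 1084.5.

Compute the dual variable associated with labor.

Check each constraint at x*: labor 114/114 (tight); steam 99/99 (tight).
Dual feasibility on the basic columns requires 6·y_labor + 5·y_steam = 55.5, 3·y_labor + 3·y_steam = 31.5.
This yields shadow prices y_labor = 3, y_steam = 7.5.
Shadow price of labor = 3.

3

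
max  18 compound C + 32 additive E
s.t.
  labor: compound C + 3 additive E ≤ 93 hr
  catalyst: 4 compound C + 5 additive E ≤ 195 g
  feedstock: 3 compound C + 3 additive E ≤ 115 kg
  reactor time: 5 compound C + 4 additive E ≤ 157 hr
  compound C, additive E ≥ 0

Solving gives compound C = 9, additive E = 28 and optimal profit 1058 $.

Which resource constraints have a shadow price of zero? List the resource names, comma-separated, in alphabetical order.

catalyst, feedstock

labor: 93/93 (binding)
catalyst: 176/195 (slack 19)
feedstock: 111/115 (slack 4)
reactor time: 157/157 (binding)
By complementary slackness, a constraint with positive slack has shadow price 0 → catalyst, feedstock.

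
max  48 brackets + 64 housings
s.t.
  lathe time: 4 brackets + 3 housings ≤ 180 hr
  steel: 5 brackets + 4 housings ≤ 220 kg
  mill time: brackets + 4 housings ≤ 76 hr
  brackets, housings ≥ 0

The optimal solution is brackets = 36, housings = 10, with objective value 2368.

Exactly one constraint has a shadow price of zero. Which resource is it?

lathe time

lathe time: 174/180 (slack 6)
steel: 220/220 (binding)
mill time: 76/76 (binding)
By complementary slackness, a constraint with positive slack has shadow price 0 → lathe time.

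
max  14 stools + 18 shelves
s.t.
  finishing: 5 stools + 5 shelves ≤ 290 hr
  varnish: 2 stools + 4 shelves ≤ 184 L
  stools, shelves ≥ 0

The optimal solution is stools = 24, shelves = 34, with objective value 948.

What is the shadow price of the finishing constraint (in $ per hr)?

Both finishing and varnish are binding at x*.
From A_Bᵀ y = c: 5·y_finishing + 2·y_varnish = 14; 5·y_finishing + 4·y_varnish = 18.
→ y_finishing = 2 and y_varnish = 2.
Shadow price of finishing = 2.

2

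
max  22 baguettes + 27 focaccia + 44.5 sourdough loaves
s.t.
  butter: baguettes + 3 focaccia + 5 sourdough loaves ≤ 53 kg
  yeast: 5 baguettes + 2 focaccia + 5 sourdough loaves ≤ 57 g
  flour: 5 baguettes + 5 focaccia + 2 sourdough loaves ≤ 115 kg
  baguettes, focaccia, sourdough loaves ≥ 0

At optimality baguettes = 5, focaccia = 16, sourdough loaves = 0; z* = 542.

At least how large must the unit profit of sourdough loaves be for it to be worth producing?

50

Check each constraint at x*: butter 53/53 (tight); yeast 57/57 (tight); flour 105/115 (slack 10).
Since flour is not tight, its dual is 0.
The binding rows give the dual system: 1·y_butter + 5·y_yeast = 22 and 3·y_butter + 2·y_yeast = 27.
→ y_butter = 7 and y_yeast = 3.
sourdough loaves enters the basis when its profit ≥ yᵀa₃ = 7·5 + 3·5 = 50.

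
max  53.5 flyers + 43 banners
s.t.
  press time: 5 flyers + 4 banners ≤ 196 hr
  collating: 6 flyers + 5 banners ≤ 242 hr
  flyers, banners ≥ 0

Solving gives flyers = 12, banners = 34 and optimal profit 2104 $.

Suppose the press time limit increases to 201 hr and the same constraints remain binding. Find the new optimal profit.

2151.5

Check each constraint at x*: press time 196/196 (tight); collating 242/242 (tight).
From A_Bᵀ y = c: 5·y_press time + 6·y_collating = 53.5; 4·y_press time + 5·y_collating = 43.
Solving: y_press time = 9.5, y_collating = 1.
Δz = y_press time·Δb = 9.5 × (5) = 47.5, so new z* = 2104 + 47.5 = 2151.5.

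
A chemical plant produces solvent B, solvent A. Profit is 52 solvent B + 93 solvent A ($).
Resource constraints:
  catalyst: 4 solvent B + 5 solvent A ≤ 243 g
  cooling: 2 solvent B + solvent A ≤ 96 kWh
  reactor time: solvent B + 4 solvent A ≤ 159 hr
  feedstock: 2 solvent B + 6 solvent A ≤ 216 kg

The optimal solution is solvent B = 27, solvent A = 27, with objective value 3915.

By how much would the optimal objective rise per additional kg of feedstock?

Binding: catalyst and feedstock. Non-binding: cooling (15 unused), reactor time (24 unused).
Slack constraints have shadow price 0 (complementary slackness).
From A_Bᵀ y = c: 4·y_catalyst + 2·y_feedstock = 52; 5·y_catalyst + 6·y_feedstock = 93.
→ y_catalyst = 9 and y_feedstock = 8.
Shadow price of feedstock = 8.

8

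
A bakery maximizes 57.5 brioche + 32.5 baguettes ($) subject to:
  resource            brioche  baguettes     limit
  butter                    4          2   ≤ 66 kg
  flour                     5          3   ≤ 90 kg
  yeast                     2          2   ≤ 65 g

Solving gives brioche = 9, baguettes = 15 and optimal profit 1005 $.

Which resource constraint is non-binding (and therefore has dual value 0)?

butter: 66/66 (binding)
flour: 90/90 (binding)
yeast: 48/65 (slack 17)
By complementary slackness, a constraint with positive slack has shadow price 0 → yeast.

yeast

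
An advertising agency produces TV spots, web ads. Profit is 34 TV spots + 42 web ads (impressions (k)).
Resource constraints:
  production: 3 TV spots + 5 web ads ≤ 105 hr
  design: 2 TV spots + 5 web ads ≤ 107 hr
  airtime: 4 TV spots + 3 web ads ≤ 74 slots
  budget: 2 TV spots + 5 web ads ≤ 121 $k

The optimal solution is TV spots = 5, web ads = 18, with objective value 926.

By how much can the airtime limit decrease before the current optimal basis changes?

Binding constraints: production, airtime. The basis is B = [[3,5],[4,3]] with det -11.
Per unit decrease in airtime, x* moves by d = (-0.4545, 0.2727).
The basis stays optimal until TV spots reaches 0; allowable decrease = 11 slots.

11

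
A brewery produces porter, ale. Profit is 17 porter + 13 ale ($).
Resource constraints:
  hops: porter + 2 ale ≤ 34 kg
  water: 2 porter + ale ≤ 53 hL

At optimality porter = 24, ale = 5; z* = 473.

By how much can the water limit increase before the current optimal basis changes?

Binding constraints: hops, water. The basis is B = [[1,2],[2,1]] with det -3.
Per unit increase in water, x* moves by d = (0.6667, -0.3333).
The basis stays optimal until ale reaches 0; allowable increase = 15 hL.

15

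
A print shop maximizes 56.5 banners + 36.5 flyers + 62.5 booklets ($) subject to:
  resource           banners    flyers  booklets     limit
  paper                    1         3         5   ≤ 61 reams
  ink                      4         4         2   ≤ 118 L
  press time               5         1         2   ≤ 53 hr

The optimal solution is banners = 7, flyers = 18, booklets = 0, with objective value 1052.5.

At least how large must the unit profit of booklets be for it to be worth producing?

64

Binding: paper and press time. Non-binding: ink (18 unused).
Since ink is not tight, its dual is 0.
The binding rows give the dual system: 1·y_paper + 5·y_press time = 56.5 and 3·y_paper + 1·y_press time = 36.5.
Solving: y_paper = 9, y_press time = 9.5.
booklets enters the basis when its profit ≥ yᵀa₃ = 9·5 + 9.5·2 = 64.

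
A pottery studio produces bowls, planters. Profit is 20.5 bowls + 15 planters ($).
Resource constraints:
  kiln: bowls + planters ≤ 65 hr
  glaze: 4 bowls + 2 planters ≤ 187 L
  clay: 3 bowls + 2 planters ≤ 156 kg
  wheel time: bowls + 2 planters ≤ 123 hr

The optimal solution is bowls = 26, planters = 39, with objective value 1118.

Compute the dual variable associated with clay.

5.5

At the optimum: kiln uses 65 of 65 (binding); glaze uses 182 of 187 (slack = 5); clay uses 156 of 156 (binding); wheel time uses 104 of 123 (slack = 19).
By complementary slackness, y = 0 for the non-binding constraints.
The binding rows give the dual system: 1·y_kiln + 3·y_clay = 20.5 and 1·y_kiln + 2·y_clay = 15.
This yields shadow prices y_kiln = 4, y_clay = 5.5.
Shadow price of clay = 5.5.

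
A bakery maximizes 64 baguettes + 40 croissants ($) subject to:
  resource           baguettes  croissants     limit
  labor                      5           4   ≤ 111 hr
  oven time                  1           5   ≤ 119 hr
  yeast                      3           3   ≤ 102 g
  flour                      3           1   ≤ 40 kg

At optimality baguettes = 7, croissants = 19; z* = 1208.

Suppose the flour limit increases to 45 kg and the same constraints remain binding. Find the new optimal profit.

1248

Check each constraint at x*: labor 111/111 (tight); oven time 102/119 (slack 17); yeast 78/102 (slack 24); flour 40/40 (tight).
Slack constraints have shadow price 0 (complementary slackness).
From A_Bᵀ y = c: 5·y_labor + 3·y_flour = 64; 4·y_labor + 1·y_flour = 40.
Solving: y_labor = 8, y_flour = 8.
Δz = y_flour·Δb = 8 × (5) = 40, so new z* = 1208 + 40 = 1248.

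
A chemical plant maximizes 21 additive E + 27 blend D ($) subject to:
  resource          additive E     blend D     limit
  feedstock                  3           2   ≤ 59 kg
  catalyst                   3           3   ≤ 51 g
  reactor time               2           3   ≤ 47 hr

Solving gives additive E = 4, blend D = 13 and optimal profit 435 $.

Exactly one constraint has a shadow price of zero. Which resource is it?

feedstock

feedstock: 38/59 (slack 21)
catalyst: 51/51 (binding)
reactor time: 47/47 (binding)
By complementary slackness, a constraint with positive slack has shadow price 0 → feedstock.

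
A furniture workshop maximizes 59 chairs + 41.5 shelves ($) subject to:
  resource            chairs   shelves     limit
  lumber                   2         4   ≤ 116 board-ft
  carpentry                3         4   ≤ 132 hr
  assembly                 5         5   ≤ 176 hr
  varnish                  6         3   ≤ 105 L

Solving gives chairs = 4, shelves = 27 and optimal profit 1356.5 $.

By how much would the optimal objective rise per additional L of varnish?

8.5

At the optimum: lumber uses 116 of 116 (binding); carpentry uses 120 of 132 (slack = 12); assembly uses 155 of 176 (slack = 21); varnish uses 105 of 105 (binding).
Since carpentry, assembly are not tight, their duals are 0.
The binding rows give the dual system: 2·y_lumber + 6·y_varnish = 59 and 4·y_lumber + 3·y_varnish = 41.5.
→ y_lumber = 4 and y_varnish = 8.5.
Shadow price of varnish = 8.5.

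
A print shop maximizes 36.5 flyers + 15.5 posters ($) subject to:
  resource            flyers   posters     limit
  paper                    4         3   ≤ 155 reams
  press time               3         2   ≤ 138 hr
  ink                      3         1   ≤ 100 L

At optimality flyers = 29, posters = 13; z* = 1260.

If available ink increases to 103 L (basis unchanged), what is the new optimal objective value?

1288.5

At the optimum: paper uses 155 of 155 (binding); press time uses 113 of 138 (slack = 25); ink uses 100 of 100 (binding).
By complementary slackness, y = 0 for the non-binding constraint.
From A_Bᵀ y = c: 4·y_paper + 3·y_ink = 36.5; 3·y_paper + 1·y_ink = 15.5.
Solving: y_paper = 2, y_ink = 9.5.
Δz = y_ink·Δb = 9.5 × (3) = 28.5, so new z* = 1260 + 28.5 = 1288.5.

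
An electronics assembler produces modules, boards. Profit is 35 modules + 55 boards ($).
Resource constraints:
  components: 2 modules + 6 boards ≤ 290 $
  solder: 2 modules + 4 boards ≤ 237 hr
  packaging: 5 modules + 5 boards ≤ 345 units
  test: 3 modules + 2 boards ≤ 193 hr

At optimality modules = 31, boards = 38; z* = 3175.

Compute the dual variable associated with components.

5

Check each constraint at x*: components 290/290 (tight); solder 214/237 (slack 23); packaging 345/345 (tight); test 169/193 (slack 24).
Slack constraints have shadow price 0 (complementary slackness).
From A_Bᵀ y = c: 2·y_components + 5·y_packaging = 35; 6·y_components + 5·y_packaging = 55.
Solving: y_components = 5, y_packaging = 5.
Shadow price of components = 5.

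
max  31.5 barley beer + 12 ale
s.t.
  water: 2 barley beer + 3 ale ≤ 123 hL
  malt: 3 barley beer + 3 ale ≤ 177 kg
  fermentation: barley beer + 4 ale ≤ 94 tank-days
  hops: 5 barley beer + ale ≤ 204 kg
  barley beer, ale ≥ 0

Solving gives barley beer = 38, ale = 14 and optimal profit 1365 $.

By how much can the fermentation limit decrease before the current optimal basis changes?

53.2

Binding constraints: fermentation, hops. The basis is B = [[1,4],[5,1]] with det -19.
Per unit decrease in fermentation, x* moves by d = (0.0526, -0.2632).
The basis stays optimal until ale reaches 0; allowable decrease = 53.2 tank-days.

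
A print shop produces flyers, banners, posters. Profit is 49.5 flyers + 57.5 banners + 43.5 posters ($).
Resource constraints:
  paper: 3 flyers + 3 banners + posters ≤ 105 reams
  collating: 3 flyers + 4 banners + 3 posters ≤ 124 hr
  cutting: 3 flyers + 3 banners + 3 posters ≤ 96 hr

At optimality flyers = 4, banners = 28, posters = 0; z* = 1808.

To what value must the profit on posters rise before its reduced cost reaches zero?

49.5

At the optimum: paper uses 96 of 105 (slack = 9); collating uses 124 of 124 (binding); cutting uses 96 of 96 (binding).
Since paper is not tight, its dual is 0.
From A_Bᵀ y = c: 3·y_collating + 3·y_cutting = 49.5; 4·y_collating + 3·y_cutting = 57.5.
This yields shadow prices y_collating = 8, y_cutting = 8.5.
posters enters the basis when its profit ≥ yᵀa₃ = 8·3 + 8.5·3 = 49.5.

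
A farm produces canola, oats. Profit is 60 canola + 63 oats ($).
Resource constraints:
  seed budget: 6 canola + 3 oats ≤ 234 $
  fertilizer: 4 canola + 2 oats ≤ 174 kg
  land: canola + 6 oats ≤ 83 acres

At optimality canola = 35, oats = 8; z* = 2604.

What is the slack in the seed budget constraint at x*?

0

seed budget used = 6·35 + 3·8 = 234; slack = 234 − 234 = 0.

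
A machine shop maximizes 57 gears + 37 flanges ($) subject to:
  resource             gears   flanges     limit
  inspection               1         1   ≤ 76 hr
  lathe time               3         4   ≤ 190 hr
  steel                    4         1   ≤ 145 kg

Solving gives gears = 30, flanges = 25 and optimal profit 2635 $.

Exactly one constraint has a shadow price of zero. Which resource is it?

inspection

inspection: 55/76 (slack 21)
lathe time: 190/190 (binding)
steel: 145/145 (binding)
By complementary slackness, a constraint with positive slack has shadow price 0 → inspection.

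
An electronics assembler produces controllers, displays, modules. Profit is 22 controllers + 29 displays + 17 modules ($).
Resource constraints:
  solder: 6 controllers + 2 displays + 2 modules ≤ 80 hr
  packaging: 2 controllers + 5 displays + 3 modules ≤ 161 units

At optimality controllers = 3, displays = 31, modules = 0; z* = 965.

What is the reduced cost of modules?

At the optimum: solder uses 80 of 80 (binding); packaging uses 161 of 161 (binding).
From A_Bᵀ y = c: 6·y_solder + 2·y_packaging = 22; 2·y_solder + 5·y_packaging = 29.
This yields shadow prices y_solder = 2, y_packaging = 5.
Reduced cost of modules: c₃ − yᵀa₃ = 17 − (2·2 + 5·3) = 17 − 19 = -2.

-2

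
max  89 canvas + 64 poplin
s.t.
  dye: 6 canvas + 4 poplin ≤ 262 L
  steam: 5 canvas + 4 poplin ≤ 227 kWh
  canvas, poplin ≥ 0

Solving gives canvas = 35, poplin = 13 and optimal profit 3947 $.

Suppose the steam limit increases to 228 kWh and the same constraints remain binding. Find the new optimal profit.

3954

Both dye and steam are binding at x*.
From A_Bᵀ y = c: 6·y_dye + 5·y_steam = 89; 4·y_dye + 4·y_steam = 64.
This yields shadow prices y_dye = 9, y_steam = 7.
Δz = y_steam·Δb = 7 × (1) = 7, so new z* = 3947 + 7 = 3954.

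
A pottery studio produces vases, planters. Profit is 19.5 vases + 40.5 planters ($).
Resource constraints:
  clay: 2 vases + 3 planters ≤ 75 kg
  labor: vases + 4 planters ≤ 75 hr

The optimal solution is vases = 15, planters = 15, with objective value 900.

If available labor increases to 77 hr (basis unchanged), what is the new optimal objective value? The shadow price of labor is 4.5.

909

Δb = 2, so new z* = 900 + (4.5)·(2) = 900 + 9 = 909.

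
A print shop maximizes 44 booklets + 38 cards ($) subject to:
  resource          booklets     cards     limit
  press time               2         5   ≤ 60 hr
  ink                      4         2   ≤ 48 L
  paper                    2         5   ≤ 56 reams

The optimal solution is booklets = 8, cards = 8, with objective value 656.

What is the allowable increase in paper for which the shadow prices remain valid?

4

Binding constraints: ink, paper. The basis is B = [[4,2],[2,5]] with det 16.
Per unit increase in paper, x* moves by d = (-0.125, 0.25).
The basis stays optimal until press time becomes binding; allowable increase = 4 reams.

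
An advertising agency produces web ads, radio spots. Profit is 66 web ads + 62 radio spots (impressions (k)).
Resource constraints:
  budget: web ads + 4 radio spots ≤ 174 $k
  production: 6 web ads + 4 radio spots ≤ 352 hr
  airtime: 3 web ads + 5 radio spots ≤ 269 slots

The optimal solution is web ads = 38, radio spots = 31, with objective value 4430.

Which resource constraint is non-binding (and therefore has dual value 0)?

budget

budget: 162/174 (slack 12)
production: 352/352 (binding)
airtime: 269/269 (binding)
By complementary slackness, a constraint with positive slack has shadow price 0 → budget.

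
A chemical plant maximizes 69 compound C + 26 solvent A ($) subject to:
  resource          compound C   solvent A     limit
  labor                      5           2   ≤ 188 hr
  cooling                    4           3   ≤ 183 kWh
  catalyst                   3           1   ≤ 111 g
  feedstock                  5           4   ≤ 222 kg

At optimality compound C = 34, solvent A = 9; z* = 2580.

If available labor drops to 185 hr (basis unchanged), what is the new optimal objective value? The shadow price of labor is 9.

2553

Δb = -3, so new z* = 2580 + (9)·(-3) = 2580 − 27 = 2553.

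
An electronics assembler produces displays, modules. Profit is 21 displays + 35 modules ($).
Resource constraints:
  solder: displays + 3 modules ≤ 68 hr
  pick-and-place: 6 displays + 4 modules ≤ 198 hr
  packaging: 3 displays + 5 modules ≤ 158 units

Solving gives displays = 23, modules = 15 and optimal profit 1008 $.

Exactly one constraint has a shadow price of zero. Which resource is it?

packaging

solder: 68/68 (binding)
pick-and-place: 198/198 (binding)
packaging: 144/158 (slack 14)
By complementary slackness, a constraint with positive slack has shadow price 0 → packaging.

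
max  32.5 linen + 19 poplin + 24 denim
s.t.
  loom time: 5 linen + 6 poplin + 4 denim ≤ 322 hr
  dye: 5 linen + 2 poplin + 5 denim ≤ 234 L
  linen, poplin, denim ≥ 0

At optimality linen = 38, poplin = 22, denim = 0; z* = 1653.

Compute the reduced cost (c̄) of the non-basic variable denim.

-7

At the optimum: loom time uses 322 of 322 (binding); dye uses 234 of 234 (binding).
The binding rows give the dual system: 5·y_loom time + 5·y_dye = 32.5 and 6·y_loom time + 2·y_dye = 19.
This yields shadow prices y_loom time = 1.5, y_dye = 5.
Reduced cost of denim: c₃ − yᵀa₃ = 24 − (1.5·4 + 5·5) = 24 − 31 = -7.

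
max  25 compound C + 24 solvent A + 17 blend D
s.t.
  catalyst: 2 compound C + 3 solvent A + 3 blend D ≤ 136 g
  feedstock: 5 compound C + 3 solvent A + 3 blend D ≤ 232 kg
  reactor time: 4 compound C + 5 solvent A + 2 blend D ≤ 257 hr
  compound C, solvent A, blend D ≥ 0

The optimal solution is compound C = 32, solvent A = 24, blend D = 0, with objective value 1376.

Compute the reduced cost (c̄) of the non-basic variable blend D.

Check each constraint at x*: catalyst 136/136 (tight); feedstock 232/232 (tight); reactor time 248/257 (slack 9).
Since reactor time is not tight, its dual is 0.
The binding rows give the dual system: 2·y_catalyst + 5·y_feedstock = 25 and 3·y_catalyst + 3·y_feedstock = 24.
This yields shadow prices y_catalyst = 5, y_feedstock = 3.
Reduced cost of blend D: c₃ − yᵀa₃ = 17 − (5·3 + 3·3) = 17 − 24 = -7.

-7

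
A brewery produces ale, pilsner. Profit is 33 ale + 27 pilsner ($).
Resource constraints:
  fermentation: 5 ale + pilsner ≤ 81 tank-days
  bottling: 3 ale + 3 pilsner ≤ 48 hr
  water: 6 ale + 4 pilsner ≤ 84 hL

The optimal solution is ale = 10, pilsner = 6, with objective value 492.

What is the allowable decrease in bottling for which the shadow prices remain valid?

6

Binding constraints: bottling, water. The basis is B = [[3,3],[6,4]] with det -6.
Per unit decrease in bottling, x* moves by d = (0.6667, -1).
The basis stays optimal until pilsner reaches 0; allowable decrease = 6 hr.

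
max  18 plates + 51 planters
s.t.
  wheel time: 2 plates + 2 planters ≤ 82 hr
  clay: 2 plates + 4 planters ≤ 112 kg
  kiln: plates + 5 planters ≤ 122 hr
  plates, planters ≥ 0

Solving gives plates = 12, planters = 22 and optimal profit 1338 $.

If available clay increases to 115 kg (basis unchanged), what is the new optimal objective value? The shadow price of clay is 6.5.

1357.5

Δb = 3, so new z* = 1338 + (6.5)·(3) = 1338 + 19.5 = 1357.5.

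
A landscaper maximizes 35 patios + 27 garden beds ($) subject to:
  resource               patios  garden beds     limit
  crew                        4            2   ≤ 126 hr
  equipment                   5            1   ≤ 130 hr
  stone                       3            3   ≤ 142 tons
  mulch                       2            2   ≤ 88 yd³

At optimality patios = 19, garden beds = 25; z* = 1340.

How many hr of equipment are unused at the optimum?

equipment used = 5·19 + 1·25 = 120; slack = 130 − 120 = 10.

10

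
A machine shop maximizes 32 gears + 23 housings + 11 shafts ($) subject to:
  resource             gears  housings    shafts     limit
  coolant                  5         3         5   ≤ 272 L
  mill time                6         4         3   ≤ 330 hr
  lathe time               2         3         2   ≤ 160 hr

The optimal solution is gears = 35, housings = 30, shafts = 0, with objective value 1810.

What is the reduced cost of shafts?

Check each constraint at x*: coolant 265/272 (slack 7); mill time 330/330 (tight); lathe time 160/160 (tight).
By complementary slackness, y = 0 for the non-binding constraint.
Dual feasibility on the basic columns requires 6·y_mill time + 2·y_lathe time = 32, 4·y_mill time + 3·y_lathe time = 23.
Solving: y_mill time = 5, y_lathe time = 1.
Reduced cost of shafts: c₃ − yᵀa₃ = 11 − (5·3 + 1·2) = 11 − 17 = -6.

-6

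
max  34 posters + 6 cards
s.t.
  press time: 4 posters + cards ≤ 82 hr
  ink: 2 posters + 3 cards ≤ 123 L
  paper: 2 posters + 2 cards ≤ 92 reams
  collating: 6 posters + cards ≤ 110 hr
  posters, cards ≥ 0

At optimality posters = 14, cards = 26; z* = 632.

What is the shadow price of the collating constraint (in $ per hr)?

Binding: press time and collating. Non-binding: ink (17 unused), paper (12 unused).
Slack constraints have shadow price 0 (complementary slackness).
Dual feasibility on the basic columns requires 4·y_press time + 6·y_collating = 34, 1·y_press time + 1·y_collating = 6.
This yields shadow prices y_press time = 1, y_collating = 5.
Shadow price of collating = 5.

5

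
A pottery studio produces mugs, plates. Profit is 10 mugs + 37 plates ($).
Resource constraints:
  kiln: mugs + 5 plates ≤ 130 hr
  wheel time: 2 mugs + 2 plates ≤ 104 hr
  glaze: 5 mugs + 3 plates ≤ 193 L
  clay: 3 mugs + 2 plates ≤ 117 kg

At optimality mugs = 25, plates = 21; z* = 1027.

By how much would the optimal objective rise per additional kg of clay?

1

At the optimum: kiln uses 130 of 130 (binding); wheel time uses 92 of 104 (slack = 12); glaze uses 188 of 193 (slack = 5); clay uses 117 of 117 (binding).
By complementary slackness, y = 0 for the non-binding constraints.
From A_Bᵀ y = c: 1·y_kiln + 3·y_clay = 10; 5·y_kiln + 2·y_clay = 37.
Solving: y_kiln = 7, y_clay = 1.
Shadow price of clay = 1.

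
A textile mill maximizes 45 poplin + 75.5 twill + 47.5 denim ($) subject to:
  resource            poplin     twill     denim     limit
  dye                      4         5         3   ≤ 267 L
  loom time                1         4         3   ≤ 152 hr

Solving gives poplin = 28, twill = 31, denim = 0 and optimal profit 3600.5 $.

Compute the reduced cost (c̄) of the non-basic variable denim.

-2

At the optimum: dye uses 267 of 267 (binding); loom time uses 152 of 152 (binding).
The binding rows give the dual system: 4·y_dye + 1·y_loom time = 45 and 5·y_dye + 4·y_loom time = 75.5.
Solving: y_dye = 9.5, y_loom time = 7.
Reduced cost of denim: c₃ − yᵀa₃ = 47.5 − (9.5·3 + 7·3) = 47.5 − 49.5 = -2.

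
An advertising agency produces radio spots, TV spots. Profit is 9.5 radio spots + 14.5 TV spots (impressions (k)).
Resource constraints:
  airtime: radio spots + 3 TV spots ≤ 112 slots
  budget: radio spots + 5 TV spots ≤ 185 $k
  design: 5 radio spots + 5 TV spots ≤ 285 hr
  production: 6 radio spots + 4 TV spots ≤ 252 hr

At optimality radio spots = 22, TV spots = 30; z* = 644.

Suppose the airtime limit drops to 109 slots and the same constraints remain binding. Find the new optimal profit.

633.5

Check each constraint at x*: airtime 112/112 (tight); budget 172/185 (slack 13); design 260/285 (slack 25); production 252/252 (tight).
Since budget, design are not tight, their duals are 0.
Dual feasibility on the basic columns requires 1·y_airtime + 6·y_production = 9.5, 3·y_airtime + 4·y_production = 14.5.
Solving: y_airtime = 3.5, y_production = 1.
Δz = y_airtime·Δb = 3.5 × (-3) = -10.5, so new z* = 644 − 10.5 = 633.5.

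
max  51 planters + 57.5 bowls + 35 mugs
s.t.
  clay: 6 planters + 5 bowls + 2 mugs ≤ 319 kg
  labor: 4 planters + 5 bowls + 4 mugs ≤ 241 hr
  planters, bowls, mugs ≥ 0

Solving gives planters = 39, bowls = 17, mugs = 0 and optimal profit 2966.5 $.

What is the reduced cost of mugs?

At the optimum: clay uses 319 of 319 (binding); labor uses 241 of 241 (binding).
The binding rows give the dual system: 6·y_clay + 4·y_labor = 51 and 5·y_clay + 5·y_labor = 57.5.
This yields shadow prices y_clay = 2.5, y_labor = 9.
Reduced cost of mugs: c₃ − yᵀa₃ = 35 − (2.5·2 + 9·4) = 35 − 41 = -6.

-6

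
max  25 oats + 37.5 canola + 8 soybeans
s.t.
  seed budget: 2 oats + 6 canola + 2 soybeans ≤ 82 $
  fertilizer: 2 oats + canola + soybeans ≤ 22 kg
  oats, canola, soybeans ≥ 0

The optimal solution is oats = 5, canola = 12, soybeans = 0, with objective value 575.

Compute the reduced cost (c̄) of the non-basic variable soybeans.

-9.5

At the optimum: seed budget uses 82 of 82 (binding); fertilizer uses 22 of 22 (binding).
From A_Bᵀ y = c: 2·y_seed budget + 2·y_fertilizer = 25; 6·y_seed budget + 1·y_fertilizer = 37.5.
Solving: y_seed budget = 5, y_fertilizer = 7.5.
Reduced cost of soybeans: c₃ − yᵀa₃ = 8 − (5·2 + 7.5·1) = 8 − 17.5 = -9.5.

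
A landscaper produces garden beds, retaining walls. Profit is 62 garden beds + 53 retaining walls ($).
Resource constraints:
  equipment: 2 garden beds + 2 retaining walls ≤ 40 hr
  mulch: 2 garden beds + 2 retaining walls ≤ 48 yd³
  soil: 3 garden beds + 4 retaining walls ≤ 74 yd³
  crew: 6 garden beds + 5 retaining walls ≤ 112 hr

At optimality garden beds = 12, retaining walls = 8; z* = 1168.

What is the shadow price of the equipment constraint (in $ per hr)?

Binding: equipment and crew. Non-binding: mulch (8 unused), soil (6 unused).
Since mulch, soil are not tight, their duals are 0.
Dual feasibility on the basic columns requires 2·y_equipment + 6·y_crew = 62, 2·y_equipment + 5·y_crew = 53.
→ y_equipment = 4 and y_crew = 9.
Shadow price of equipment = 4.

4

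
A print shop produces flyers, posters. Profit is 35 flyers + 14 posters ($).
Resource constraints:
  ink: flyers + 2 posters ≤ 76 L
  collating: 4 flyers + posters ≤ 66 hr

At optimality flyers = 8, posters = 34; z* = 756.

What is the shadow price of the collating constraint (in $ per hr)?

8

At the optimum: ink uses 76 of 76 (binding); collating uses 66 of 66 (binding).
The binding rows give the dual system: 1·y_ink + 4·y_collating = 35 and 2·y_ink + 1·y_collating = 14.
This yields shadow prices y_ink = 3, y_collating = 8.
Shadow price of collating = 8.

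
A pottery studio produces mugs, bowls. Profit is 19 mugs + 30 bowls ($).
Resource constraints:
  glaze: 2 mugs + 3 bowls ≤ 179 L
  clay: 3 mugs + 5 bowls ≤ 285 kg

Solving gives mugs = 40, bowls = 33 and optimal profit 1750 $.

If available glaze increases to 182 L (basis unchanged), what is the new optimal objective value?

Check each constraint at x*: glaze 179/179 (tight); clay 285/285 (tight).
From A_Bᵀ y = c: 2·y_glaze + 3·y_clay = 19; 3·y_glaze + 5·y_clay = 30.
→ y_glaze = 5 and y_clay = 3.
Δz = y_glaze·Δb = 5 × (3) = 15, so new z* = 1750 + 15 = 1765.

1765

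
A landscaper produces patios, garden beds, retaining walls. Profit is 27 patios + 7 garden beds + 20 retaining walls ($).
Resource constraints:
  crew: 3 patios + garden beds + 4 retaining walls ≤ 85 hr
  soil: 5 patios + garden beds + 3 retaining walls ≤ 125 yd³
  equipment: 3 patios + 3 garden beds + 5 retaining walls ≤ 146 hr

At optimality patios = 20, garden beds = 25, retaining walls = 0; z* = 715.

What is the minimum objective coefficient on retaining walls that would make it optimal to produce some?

25

At the optimum: crew uses 85 of 85 (binding); soil uses 125 of 125 (binding); equipment uses 135 of 146 (slack = 11).
Slack constraints have shadow price 0 (complementary slackness).
From A_Bᵀ y = c: 3·y_crew + 5·y_soil = 27; 1·y_crew + 1·y_soil = 7.
This yields shadow prices y_crew = 4, y_soil = 3.
retaining walls enters the basis when its profit ≥ yᵀa₃ = 4·4 + 3·3 = 25.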